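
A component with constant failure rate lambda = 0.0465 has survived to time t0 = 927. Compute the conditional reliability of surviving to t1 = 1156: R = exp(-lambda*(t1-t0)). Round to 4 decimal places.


lambda = 0.0465
t0 = 927, t1 = 1156
t1 - t0 = 229
lambda * (t1-t0) = 0.0465 * 229 = 10.6485
R = exp(-10.6485)
R = 0.0

0.0


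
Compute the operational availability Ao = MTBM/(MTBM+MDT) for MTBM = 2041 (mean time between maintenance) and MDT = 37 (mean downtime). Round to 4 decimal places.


MTBM = 2041
MDT = 37
MTBM + MDT = 2078
Ao = 2041 / 2078
Ao = 0.9822

0.9822


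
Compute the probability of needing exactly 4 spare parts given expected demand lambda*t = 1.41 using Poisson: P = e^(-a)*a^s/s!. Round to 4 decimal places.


a = 1.41, s = 4
e^(-a) = e^(-1.41) = 0.2441
a^s = 1.41^4 = 3.9525
s! = 24
P = 0.2441 * 3.9525 / 24
P = 0.0402

0.0402


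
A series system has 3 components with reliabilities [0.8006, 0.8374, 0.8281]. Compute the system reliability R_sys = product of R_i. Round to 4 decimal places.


Components: [0.8006, 0.8374, 0.8281]
After component 1 (R=0.8006): product = 0.8006
After component 2 (R=0.8374): product = 0.6704
After component 3 (R=0.8281): product = 0.5552
R_sys = 0.5552

0.5552


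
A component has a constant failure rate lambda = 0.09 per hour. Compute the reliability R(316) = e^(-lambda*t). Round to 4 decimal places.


lambda = 0.09
t = 316
lambda * t = 28.44
R(t) = e^(-28.44)
R(t) = 0.0

0.0


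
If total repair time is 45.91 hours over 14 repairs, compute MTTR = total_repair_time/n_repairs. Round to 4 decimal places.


total_repair_time = 45.91
n_repairs = 14
MTTR = 45.91 / 14
MTTR = 3.2793

3.2793


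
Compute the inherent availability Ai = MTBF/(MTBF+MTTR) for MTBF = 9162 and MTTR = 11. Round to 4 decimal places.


MTBF = 9162
MTTR = 11
MTBF + MTTR = 9173
Ai = 9162 / 9173
Ai = 0.9988

0.9988


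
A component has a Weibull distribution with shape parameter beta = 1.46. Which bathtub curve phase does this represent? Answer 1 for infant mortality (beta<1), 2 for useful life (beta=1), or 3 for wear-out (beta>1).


beta = 1.46
Compare beta to 1:
beta < 1 => infant mortality (phase 1)
beta = 1 => useful life (phase 2)
beta > 1 => wear-out (phase 3)
Since beta = 1.46, this is wear-out (increasing failure rate)
Phase = 3

3


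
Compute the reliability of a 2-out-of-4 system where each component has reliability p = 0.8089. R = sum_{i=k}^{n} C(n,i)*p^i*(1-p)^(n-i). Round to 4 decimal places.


k = 2, n = 4, p = 0.8089
i=2: C(4,2)=6 * 0.8089^2 * 0.1911^2 = 0.1434
i=3: C(4,3)=4 * 0.8089^3 * 0.1911^1 = 0.4046
i=4: C(4,4)=1 * 0.8089^4 * 0.1911^0 = 0.4281
R = sum of terms = 0.9761

0.9761


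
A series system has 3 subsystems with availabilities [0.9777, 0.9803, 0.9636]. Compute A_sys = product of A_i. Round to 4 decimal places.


Subsystems: [0.9777, 0.9803, 0.9636]
After subsystem 1 (A=0.9777): product = 0.9777
After subsystem 2 (A=0.9803): product = 0.9584
After subsystem 3 (A=0.9636): product = 0.9236
A_sys = 0.9236

0.9236


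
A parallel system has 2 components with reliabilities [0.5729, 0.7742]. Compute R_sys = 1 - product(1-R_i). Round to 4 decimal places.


Components: [0.5729, 0.7742]
(1 - 0.5729) = 0.4271, running product = 0.4271
(1 - 0.7742) = 0.2258, running product = 0.0964
Product of (1-R_i) = 0.0964
R_sys = 1 - 0.0964 = 0.9036

0.9036


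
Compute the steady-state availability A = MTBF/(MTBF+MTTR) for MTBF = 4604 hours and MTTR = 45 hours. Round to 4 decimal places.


MTBF = 4604
MTTR = 45
MTBF + MTTR = 4649
A = 4604 / 4649
A = 0.9903

0.9903


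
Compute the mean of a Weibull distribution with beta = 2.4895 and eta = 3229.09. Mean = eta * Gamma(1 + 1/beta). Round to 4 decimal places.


beta = 2.4895, eta = 3229.09
1/beta = 0.4017
1 + 1/beta = 1.4017
Gamma(1.4017) = 0.8872
Mean = 3229.09 * 0.8872
Mean = 2864.7622

2864.7622


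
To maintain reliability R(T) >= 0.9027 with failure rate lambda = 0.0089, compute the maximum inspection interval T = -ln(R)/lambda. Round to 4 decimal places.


R_target = 0.9027
lambda = 0.0089
-ln(0.9027) = 0.1024
T = 0.1024 / 0.0089
T = 11.5017

11.5017


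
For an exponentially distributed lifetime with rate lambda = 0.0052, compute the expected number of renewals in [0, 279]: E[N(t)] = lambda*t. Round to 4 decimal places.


lambda = 0.0052
t = 279
E[N(t)] = lambda * t
E[N(t)] = 0.0052 * 279
E[N(t)] = 1.4508

1.4508


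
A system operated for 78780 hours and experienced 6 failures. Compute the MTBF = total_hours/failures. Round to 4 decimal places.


total_hours = 78780
failures = 6
MTBF = 78780 / 6
MTBF = 13130.0

13130.0


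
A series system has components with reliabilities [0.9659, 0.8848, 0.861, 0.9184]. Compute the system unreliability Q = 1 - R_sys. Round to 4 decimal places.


Components: [0.9659, 0.8848, 0.861, 0.9184]
After component 1: product = 0.9659
After component 2: product = 0.8546
After component 3: product = 0.7358
After component 4: product = 0.6758
R_sys = 0.6758
Q = 1 - 0.6758 = 0.3242

0.3242


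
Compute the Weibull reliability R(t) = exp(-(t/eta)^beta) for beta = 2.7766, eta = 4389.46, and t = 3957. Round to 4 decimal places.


beta = 2.7766, eta = 4389.46, t = 3957
t/eta = 3957 / 4389.46 = 0.9015
(t/eta)^beta = 0.9015^2.7766 = 0.7498
R(t) = exp(-0.7498)
R(t) = 0.4725

0.4725


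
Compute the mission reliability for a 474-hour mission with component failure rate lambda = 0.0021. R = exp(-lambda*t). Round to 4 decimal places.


lambda = 0.0021
mission_time = 474
lambda * t = 0.0021 * 474 = 0.9954
R = exp(-0.9954)
R = 0.3696

0.3696


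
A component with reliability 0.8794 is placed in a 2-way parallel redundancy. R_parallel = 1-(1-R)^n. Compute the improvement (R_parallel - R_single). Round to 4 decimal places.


R_single = 0.8794, n = 2
1 - R_single = 0.1206
(1 - R_single)^n = 0.1206^2 = 0.0145
R_parallel = 1 - 0.0145 = 0.9855
Improvement = 0.9855 - 0.8794
Improvement = 0.1061

0.1061


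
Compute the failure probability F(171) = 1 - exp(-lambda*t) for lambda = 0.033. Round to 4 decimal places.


lambda = 0.033, t = 171
lambda * t = 5.643
exp(-5.643) = 0.0035
F(t) = 1 - 0.0035
F(t) = 0.9965

0.9965


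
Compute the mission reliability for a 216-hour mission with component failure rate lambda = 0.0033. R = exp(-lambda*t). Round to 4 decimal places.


lambda = 0.0033
mission_time = 216
lambda * t = 0.0033 * 216 = 0.7128
R = exp(-0.7128)
R = 0.4903

0.4903


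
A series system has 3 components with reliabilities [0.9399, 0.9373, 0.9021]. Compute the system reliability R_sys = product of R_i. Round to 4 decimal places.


Components: [0.9399, 0.9373, 0.9021]
After component 1 (R=0.9399): product = 0.9399
After component 2 (R=0.9373): product = 0.881
After component 3 (R=0.9021): product = 0.7947
R_sys = 0.7947

0.7947


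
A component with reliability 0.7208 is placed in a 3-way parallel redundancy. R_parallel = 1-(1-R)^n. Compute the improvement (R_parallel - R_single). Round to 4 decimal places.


R_single = 0.7208, n = 3
1 - R_single = 0.2792
(1 - R_single)^n = 0.2792^3 = 0.0218
R_parallel = 1 - 0.0218 = 0.9782
Improvement = 0.9782 - 0.7208
Improvement = 0.2574

0.2574


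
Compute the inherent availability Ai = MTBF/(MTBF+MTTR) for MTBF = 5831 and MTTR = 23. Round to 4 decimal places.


MTBF = 5831
MTTR = 23
MTBF + MTTR = 5854
Ai = 5831 / 5854
Ai = 0.9961

0.9961


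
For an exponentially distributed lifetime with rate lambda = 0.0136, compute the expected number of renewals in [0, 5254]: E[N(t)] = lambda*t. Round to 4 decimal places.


lambda = 0.0136
t = 5254
E[N(t)] = lambda * t
E[N(t)] = 0.0136 * 5254
E[N(t)] = 71.4544

71.4544


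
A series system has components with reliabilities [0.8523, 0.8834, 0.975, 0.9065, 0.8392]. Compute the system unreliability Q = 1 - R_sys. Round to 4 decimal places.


Components: [0.8523, 0.8834, 0.975, 0.9065, 0.8392]
After component 1: product = 0.8523
After component 2: product = 0.7529
After component 3: product = 0.7341
After component 4: product = 0.6655
After component 5: product = 0.5585
R_sys = 0.5585
Q = 1 - 0.5585 = 0.4415

0.4415


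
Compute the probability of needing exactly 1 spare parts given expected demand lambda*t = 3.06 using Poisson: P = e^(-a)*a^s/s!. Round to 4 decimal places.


a = 3.06, s = 1
e^(-a) = e^(-3.06) = 0.0469
a^s = 3.06^1 = 3.06
s! = 1
P = 0.0469 * 3.06 / 1
P = 0.1435

0.1435


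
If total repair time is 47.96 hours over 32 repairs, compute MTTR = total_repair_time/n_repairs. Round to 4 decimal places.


total_repair_time = 47.96
n_repairs = 32
MTTR = 47.96 / 32
MTTR = 1.4988

1.4988


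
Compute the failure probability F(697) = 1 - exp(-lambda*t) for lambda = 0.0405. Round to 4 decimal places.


lambda = 0.0405, t = 697
lambda * t = 28.2285
exp(-28.2285) = 0.0
F(t) = 1 - 0.0
F(t) = 1.0

1.0


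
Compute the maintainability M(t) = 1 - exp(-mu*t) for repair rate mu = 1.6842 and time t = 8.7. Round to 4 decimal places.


mu = 1.6842, t = 8.7
mu * t = 1.6842 * 8.7 = 14.6525
exp(-14.6525) = 0.0
M(t) = 1 - 0.0
M(t) = 1.0

1.0


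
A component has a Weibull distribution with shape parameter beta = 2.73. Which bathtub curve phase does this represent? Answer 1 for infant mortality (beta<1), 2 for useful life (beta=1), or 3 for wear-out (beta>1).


beta = 2.73
Compare beta to 1:
beta < 1 => infant mortality (phase 1)
beta = 1 => useful life (phase 2)
beta > 1 => wear-out (phase 3)
Since beta = 2.73, this is wear-out (increasing failure rate)
Phase = 3

3


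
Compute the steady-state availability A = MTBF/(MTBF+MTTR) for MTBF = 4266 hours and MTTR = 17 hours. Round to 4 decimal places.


MTBF = 4266
MTTR = 17
MTBF + MTTR = 4283
A = 4266 / 4283
A = 0.996

0.996


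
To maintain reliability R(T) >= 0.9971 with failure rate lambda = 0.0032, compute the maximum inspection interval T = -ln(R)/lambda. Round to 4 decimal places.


R_target = 0.9971
lambda = 0.0032
-ln(0.9971) = 0.0029
T = 0.0029 / 0.0032
T = 0.9076

0.9076


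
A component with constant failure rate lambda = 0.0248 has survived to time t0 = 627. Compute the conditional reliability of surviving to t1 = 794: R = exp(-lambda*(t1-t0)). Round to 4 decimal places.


lambda = 0.0248
t0 = 627, t1 = 794
t1 - t0 = 167
lambda * (t1-t0) = 0.0248 * 167 = 4.1416
R = exp(-4.1416)
R = 0.0159

0.0159


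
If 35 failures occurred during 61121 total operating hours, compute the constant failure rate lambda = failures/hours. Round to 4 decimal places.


failures = 35
total_hours = 61121
lambda = 35 / 61121
lambda = 0.0006

0.0006


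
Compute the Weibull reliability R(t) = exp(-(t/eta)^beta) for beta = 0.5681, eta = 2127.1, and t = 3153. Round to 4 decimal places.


beta = 0.5681, eta = 2127.1, t = 3153
t/eta = 3153 / 2127.1 = 1.4823
(t/eta)^beta = 1.4823^0.5681 = 1.2506
R(t) = exp(-1.2506)
R(t) = 0.2863

0.2863


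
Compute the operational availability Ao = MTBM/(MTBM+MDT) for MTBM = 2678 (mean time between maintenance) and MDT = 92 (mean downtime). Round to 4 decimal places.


MTBM = 2678
MDT = 92
MTBM + MDT = 2770
Ao = 2678 / 2770
Ao = 0.9668

0.9668


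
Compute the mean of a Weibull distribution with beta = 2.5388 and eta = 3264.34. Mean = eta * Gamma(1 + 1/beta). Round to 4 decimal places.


beta = 2.5388, eta = 3264.34
1/beta = 0.3939
1 + 1/beta = 1.3939
Gamma(1.3939) = 0.8876
Mean = 3264.34 * 0.8876
Mean = 2897.4734

2897.4734


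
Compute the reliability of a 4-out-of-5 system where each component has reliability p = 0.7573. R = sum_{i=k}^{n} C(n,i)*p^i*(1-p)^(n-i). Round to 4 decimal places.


k = 4, n = 5, p = 0.7573
i=4: C(5,4)=5 * 0.7573^4 * 0.2427^1 = 0.3991
i=5: C(5,5)=1 * 0.7573^5 * 0.2427^0 = 0.2491
R = sum of terms = 0.6482

0.6482


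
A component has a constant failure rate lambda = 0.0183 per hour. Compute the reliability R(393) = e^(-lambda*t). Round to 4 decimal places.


lambda = 0.0183
t = 393
lambda * t = 7.1919
R(t) = e^(-7.1919)
R(t) = 0.0008

0.0008


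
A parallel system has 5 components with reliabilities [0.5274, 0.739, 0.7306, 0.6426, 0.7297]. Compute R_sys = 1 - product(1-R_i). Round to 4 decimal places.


Components: [0.5274, 0.739, 0.7306, 0.6426, 0.7297]
(1 - 0.5274) = 0.4726, running product = 0.4726
(1 - 0.739) = 0.261, running product = 0.1233
(1 - 0.7306) = 0.2694, running product = 0.0332
(1 - 0.6426) = 0.3574, running product = 0.0119
(1 - 0.7297) = 0.2703, running product = 0.0032
Product of (1-R_i) = 0.0032
R_sys = 1 - 0.0032 = 0.9968

0.9968


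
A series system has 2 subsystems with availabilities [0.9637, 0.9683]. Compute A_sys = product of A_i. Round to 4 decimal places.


Subsystems: [0.9637, 0.9683]
After subsystem 1 (A=0.9637): product = 0.9637
After subsystem 2 (A=0.9683): product = 0.9332
A_sys = 0.9332

0.9332


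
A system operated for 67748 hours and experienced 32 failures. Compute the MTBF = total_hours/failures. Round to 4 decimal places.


total_hours = 67748
failures = 32
MTBF = 67748 / 32
MTBF = 2117.125

2117.125


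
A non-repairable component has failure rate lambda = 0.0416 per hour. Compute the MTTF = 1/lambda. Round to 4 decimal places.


lambda = 0.0416
MTTF = 1 / 0.0416
MTTF = 24.0385

24.0385


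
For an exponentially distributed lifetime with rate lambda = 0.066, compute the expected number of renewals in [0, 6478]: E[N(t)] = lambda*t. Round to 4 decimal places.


lambda = 0.066
t = 6478
E[N(t)] = lambda * t
E[N(t)] = 0.066 * 6478
E[N(t)] = 427.548

427.548


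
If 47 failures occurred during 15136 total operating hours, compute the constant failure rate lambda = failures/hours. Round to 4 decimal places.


failures = 47
total_hours = 15136
lambda = 47 / 15136
lambda = 0.0031

0.0031


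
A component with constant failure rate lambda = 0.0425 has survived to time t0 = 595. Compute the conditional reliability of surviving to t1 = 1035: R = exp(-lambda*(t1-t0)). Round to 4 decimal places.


lambda = 0.0425
t0 = 595, t1 = 1035
t1 - t0 = 440
lambda * (t1-t0) = 0.0425 * 440 = 18.7
R = exp(-18.7)
R = 0.0

0.0


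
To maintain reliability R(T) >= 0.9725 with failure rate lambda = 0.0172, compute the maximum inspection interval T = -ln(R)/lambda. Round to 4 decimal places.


R_target = 0.9725
lambda = 0.0172
-ln(0.9725) = 0.0279
T = 0.0279 / 0.0172
T = 1.6212

1.6212


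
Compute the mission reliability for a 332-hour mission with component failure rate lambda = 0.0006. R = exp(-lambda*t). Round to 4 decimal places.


lambda = 0.0006
mission_time = 332
lambda * t = 0.0006 * 332 = 0.1992
R = exp(-0.1992)
R = 0.8194

0.8194


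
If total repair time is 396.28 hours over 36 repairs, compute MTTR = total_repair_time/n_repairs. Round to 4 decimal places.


total_repair_time = 396.28
n_repairs = 36
MTTR = 396.28 / 36
MTTR = 11.0078

11.0078


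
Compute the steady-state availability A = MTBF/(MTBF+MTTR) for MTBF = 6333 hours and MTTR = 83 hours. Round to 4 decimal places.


MTBF = 6333
MTTR = 83
MTBF + MTTR = 6416
A = 6333 / 6416
A = 0.9871

0.9871


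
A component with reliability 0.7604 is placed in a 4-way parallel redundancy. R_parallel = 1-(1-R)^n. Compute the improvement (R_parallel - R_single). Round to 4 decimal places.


R_single = 0.7604, n = 4
1 - R_single = 0.2396
(1 - R_single)^n = 0.2396^4 = 0.0033
R_parallel = 1 - 0.0033 = 0.9967
Improvement = 0.9967 - 0.7604
Improvement = 0.2363

0.2363


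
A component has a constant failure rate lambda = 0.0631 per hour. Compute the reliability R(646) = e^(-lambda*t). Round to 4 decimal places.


lambda = 0.0631
t = 646
lambda * t = 40.7626
R(t) = e^(-40.7626)
R(t) = 0.0

0.0


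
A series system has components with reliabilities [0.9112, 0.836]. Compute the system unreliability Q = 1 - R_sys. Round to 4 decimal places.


Components: [0.9112, 0.836]
After component 1: product = 0.9112
After component 2: product = 0.7618
R_sys = 0.7618
Q = 1 - 0.7618 = 0.2382

0.2382


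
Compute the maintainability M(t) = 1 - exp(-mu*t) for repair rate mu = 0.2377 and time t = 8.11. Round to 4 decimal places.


mu = 0.2377, t = 8.11
mu * t = 0.2377 * 8.11 = 1.9277
exp(-1.9277) = 0.1455
M(t) = 1 - 0.1455
M(t) = 0.8545

0.8545


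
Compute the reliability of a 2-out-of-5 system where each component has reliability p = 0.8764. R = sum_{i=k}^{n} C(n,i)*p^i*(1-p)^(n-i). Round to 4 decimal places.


k = 2, n = 5, p = 0.8764
i=2: C(5,2)=10 * 0.8764^2 * 0.1236^3 = 0.0145
i=3: C(5,3)=10 * 0.8764^3 * 0.1236^2 = 0.1028
i=4: C(5,4)=5 * 0.8764^4 * 0.1236^1 = 0.3646
i=5: C(5,5)=1 * 0.8764^5 * 0.1236^0 = 0.517
R = sum of terms = 0.9989

0.9989


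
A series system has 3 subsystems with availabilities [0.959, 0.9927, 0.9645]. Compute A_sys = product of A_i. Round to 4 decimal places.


Subsystems: [0.959, 0.9927, 0.9645]
After subsystem 1 (A=0.959): product = 0.959
After subsystem 2 (A=0.9927): product = 0.952
After subsystem 3 (A=0.9645): product = 0.9182
A_sys = 0.9182

0.9182


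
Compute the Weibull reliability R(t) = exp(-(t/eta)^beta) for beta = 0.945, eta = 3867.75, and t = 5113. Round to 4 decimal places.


beta = 0.945, eta = 3867.75, t = 5113
t/eta = 5113 / 3867.75 = 1.322
(t/eta)^beta = 1.322^0.945 = 1.3018
R(t) = exp(-1.3018)
R(t) = 0.272

0.272


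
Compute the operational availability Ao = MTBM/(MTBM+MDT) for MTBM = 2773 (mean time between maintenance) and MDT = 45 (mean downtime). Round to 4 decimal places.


MTBM = 2773
MDT = 45
MTBM + MDT = 2818
Ao = 2773 / 2818
Ao = 0.984

0.984


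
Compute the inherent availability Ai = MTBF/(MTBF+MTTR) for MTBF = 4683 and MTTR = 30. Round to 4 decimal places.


MTBF = 4683
MTTR = 30
MTBF + MTTR = 4713
Ai = 4683 / 4713
Ai = 0.9936

0.9936


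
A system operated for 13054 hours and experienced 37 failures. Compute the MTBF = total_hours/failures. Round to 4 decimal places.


total_hours = 13054
failures = 37
MTBF = 13054 / 37
MTBF = 352.8108

352.8108


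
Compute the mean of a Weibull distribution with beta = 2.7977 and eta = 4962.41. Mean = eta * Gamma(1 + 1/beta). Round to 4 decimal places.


beta = 2.7977, eta = 4962.41
1/beta = 0.3574
1 + 1/beta = 1.3574
Gamma(1.3574) = 0.8904
Mean = 4962.41 * 0.8904
Mean = 4418.6451

4418.6451


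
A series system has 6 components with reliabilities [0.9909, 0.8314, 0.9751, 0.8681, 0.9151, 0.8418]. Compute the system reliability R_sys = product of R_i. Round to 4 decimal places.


Components: [0.9909, 0.8314, 0.9751, 0.8681, 0.9151, 0.8418]
After component 1 (R=0.9909): product = 0.9909
After component 2 (R=0.8314): product = 0.8238
After component 3 (R=0.9751): product = 0.8033
After component 4 (R=0.8681): product = 0.6974
After component 5 (R=0.9151): product = 0.6382
After component 6 (R=0.8418): product = 0.5372
R_sys = 0.5372

0.5372


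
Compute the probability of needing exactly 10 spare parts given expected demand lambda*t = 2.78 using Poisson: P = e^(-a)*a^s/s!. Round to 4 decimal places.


a = 2.78, s = 10
e^(-a) = e^(-2.78) = 0.062
a^s = 2.78^10 = 27570.7106
s! = 3628800
P = 0.062 * 27570.7106 / 3628800
P = 0.0005

0.0005


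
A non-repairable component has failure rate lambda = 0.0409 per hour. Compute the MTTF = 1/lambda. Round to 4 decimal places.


lambda = 0.0409
MTTF = 1 / 0.0409
MTTF = 24.4499

24.4499


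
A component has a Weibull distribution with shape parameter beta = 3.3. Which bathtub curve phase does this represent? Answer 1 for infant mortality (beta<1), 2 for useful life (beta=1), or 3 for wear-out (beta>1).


beta = 3.3
Compare beta to 1:
beta < 1 => infant mortality (phase 1)
beta = 1 => useful life (phase 2)
beta > 1 => wear-out (phase 3)
Since beta = 3.3, this is wear-out (increasing failure rate)
Phase = 3

3


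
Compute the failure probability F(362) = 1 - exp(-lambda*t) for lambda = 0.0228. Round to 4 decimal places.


lambda = 0.0228, t = 362
lambda * t = 8.2536
exp(-8.2536) = 0.0003
F(t) = 1 - 0.0003
F(t) = 0.9997

0.9997


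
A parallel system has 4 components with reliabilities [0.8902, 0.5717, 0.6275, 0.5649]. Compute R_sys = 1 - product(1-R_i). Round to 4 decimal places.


Components: [0.8902, 0.5717, 0.6275, 0.5649]
(1 - 0.8902) = 0.1098, running product = 0.1098
(1 - 0.5717) = 0.4283, running product = 0.047
(1 - 0.6275) = 0.3725, running product = 0.0175
(1 - 0.5649) = 0.4351, running product = 0.0076
Product of (1-R_i) = 0.0076
R_sys = 1 - 0.0076 = 0.9924

0.9924


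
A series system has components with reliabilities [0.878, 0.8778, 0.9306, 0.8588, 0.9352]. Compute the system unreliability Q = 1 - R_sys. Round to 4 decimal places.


Components: [0.878, 0.8778, 0.9306, 0.8588, 0.9352]
After component 1: product = 0.878
After component 2: product = 0.7707
After component 3: product = 0.7172
After component 4: product = 0.6159
After component 5: product = 0.576
R_sys = 0.576
Q = 1 - 0.576 = 0.424

0.424


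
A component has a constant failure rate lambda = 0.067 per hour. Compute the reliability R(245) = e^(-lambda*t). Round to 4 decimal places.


lambda = 0.067
t = 245
lambda * t = 16.415
R(t) = e^(-16.415)
R(t) = 0.0

0.0


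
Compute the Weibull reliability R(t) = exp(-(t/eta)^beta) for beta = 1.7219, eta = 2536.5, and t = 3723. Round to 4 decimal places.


beta = 1.7219, eta = 2536.5, t = 3723
t/eta = 3723 / 2536.5 = 1.4678
(t/eta)^beta = 1.4678^1.7219 = 1.9363
R(t) = exp(-1.9363)
R(t) = 0.1442

0.1442


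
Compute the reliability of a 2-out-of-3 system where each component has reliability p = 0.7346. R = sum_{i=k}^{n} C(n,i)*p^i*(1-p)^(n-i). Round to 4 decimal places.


k = 2, n = 3, p = 0.7346
i=2: C(3,2)=3 * 0.7346^2 * 0.2654^1 = 0.4297
i=3: C(3,3)=1 * 0.7346^3 * 0.2654^0 = 0.3964
R = sum of terms = 0.8261

0.8261


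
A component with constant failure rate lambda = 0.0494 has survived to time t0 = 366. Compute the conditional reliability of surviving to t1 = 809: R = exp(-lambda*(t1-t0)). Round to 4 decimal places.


lambda = 0.0494
t0 = 366, t1 = 809
t1 - t0 = 443
lambda * (t1-t0) = 0.0494 * 443 = 21.8842
R = exp(-21.8842)
R = 0.0

0.0


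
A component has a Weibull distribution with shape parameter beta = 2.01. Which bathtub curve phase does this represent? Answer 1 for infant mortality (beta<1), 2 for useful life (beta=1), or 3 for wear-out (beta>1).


beta = 2.01
Compare beta to 1:
beta < 1 => infant mortality (phase 1)
beta = 1 => useful life (phase 2)
beta > 1 => wear-out (phase 3)
Since beta = 2.01, this is wear-out (increasing failure rate)
Phase = 3

3


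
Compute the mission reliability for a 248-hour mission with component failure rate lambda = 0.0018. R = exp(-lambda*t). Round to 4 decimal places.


lambda = 0.0018
mission_time = 248
lambda * t = 0.0018 * 248 = 0.4464
R = exp(-0.4464)
R = 0.6399

0.6399


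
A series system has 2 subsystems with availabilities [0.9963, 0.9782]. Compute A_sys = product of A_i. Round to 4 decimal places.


Subsystems: [0.9963, 0.9782]
After subsystem 1 (A=0.9963): product = 0.9963
After subsystem 2 (A=0.9782): product = 0.9746
A_sys = 0.9746

0.9746


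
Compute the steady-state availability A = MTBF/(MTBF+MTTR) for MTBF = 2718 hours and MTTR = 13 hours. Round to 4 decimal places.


MTBF = 2718
MTTR = 13
MTBF + MTTR = 2731
A = 2718 / 2731
A = 0.9952

0.9952


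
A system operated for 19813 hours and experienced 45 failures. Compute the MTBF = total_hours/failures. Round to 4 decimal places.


total_hours = 19813
failures = 45
MTBF = 19813 / 45
MTBF = 440.2889

440.2889


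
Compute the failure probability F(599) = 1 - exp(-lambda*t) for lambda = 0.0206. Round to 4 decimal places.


lambda = 0.0206, t = 599
lambda * t = 12.3394
exp(-12.3394) = 0.0
F(t) = 1 - 0.0
F(t) = 1.0

1.0


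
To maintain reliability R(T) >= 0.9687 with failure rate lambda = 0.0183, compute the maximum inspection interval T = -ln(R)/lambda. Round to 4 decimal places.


R_target = 0.9687
lambda = 0.0183
-ln(0.9687) = 0.0318
T = 0.0318 / 0.0183
T = 1.7377

1.7377


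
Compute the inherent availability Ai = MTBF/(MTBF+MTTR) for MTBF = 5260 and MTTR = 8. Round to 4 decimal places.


MTBF = 5260
MTTR = 8
MTBF + MTTR = 5268
Ai = 5260 / 5268
Ai = 0.9985

0.9985


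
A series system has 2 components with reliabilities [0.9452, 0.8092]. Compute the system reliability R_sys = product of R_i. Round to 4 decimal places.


Components: [0.9452, 0.8092]
After component 1 (R=0.9452): product = 0.9452
After component 2 (R=0.8092): product = 0.7649
R_sys = 0.7649

0.7649


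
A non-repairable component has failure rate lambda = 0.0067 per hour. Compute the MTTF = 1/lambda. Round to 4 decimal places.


lambda = 0.0067
MTTF = 1 / 0.0067
MTTF = 149.2537

149.2537


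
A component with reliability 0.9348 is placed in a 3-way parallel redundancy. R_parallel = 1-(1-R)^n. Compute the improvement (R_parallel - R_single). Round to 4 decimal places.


R_single = 0.9348, n = 3
1 - R_single = 0.0652
(1 - R_single)^n = 0.0652^3 = 0.0003
R_parallel = 1 - 0.0003 = 0.9997
Improvement = 0.9997 - 0.9348
Improvement = 0.0649

0.0649


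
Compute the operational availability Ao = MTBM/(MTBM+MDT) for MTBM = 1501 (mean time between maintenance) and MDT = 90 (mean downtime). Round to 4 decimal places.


MTBM = 1501
MDT = 90
MTBM + MDT = 1591
Ao = 1501 / 1591
Ao = 0.9434

0.9434


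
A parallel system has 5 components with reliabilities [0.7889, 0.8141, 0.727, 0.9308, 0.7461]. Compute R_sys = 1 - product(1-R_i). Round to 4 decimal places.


Components: [0.7889, 0.8141, 0.727, 0.9308, 0.7461]
(1 - 0.7889) = 0.2111, running product = 0.2111
(1 - 0.8141) = 0.1859, running product = 0.0392
(1 - 0.727) = 0.273, running product = 0.0107
(1 - 0.9308) = 0.0692, running product = 0.0007
(1 - 0.7461) = 0.2539, running product = 0.0002
Product of (1-R_i) = 0.0002
R_sys = 1 - 0.0002 = 0.9998

0.9998


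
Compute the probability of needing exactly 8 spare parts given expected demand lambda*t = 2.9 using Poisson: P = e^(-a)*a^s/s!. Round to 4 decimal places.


a = 2.9, s = 8
e^(-a) = e^(-2.9) = 0.055
a^s = 2.9^8 = 5002.4641
s! = 40320
P = 0.055 * 5002.4641 / 40320
P = 0.0068

0.0068


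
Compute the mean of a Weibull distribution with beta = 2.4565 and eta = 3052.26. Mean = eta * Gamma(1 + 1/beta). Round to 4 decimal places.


beta = 2.4565, eta = 3052.26
1/beta = 0.4071
1 + 1/beta = 1.4071
Gamma(1.4071) = 0.8869
Mean = 3052.26 * 0.8869
Mean = 2707.0521

2707.0521


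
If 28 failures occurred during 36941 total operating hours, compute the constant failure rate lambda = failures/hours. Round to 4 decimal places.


failures = 28
total_hours = 36941
lambda = 28 / 36941
lambda = 0.0008

0.0008


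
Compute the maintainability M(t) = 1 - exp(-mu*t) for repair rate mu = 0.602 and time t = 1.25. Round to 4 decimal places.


mu = 0.602, t = 1.25
mu * t = 0.602 * 1.25 = 0.7525
exp(-0.7525) = 0.4712
M(t) = 1 - 0.4712
M(t) = 0.5288

0.5288


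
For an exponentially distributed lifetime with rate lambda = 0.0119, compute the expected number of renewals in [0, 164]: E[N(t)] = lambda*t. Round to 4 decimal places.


lambda = 0.0119
t = 164
E[N(t)] = lambda * t
E[N(t)] = 0.0119 * 164
E[N(t)] = 1.9516

1.9516


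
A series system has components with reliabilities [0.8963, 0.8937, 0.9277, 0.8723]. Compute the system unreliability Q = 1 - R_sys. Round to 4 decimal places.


Components: [0.8963, 0.8937, 0.9277, 0.8723]
After component 1: product = 0.8963
After component 2: product = 0.801
After component 3: product = 0.7431
After component 4: product = 0.6482
R_sys = 0.6482
Q = 1 - 0.6482 = 0.3518

0.3518


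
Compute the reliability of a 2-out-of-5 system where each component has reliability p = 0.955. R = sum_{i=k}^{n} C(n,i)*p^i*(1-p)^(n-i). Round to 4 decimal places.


k = 2, n = 5, p = 0.955
i=2: C(5,2)=10 * 0.955^2 * 0.045^3 = 0.0008
i=3: C(5,3)=10 * 0.955^3 * 0.045^2 = 0.0176
i=4: C(5,4)=5 * 0.955^4 * 0.045^1 = 0.1872
i=5: C(5,5)=1 * 0.955^5 * 0.045^0 = 0.7944
R = sum of terms = 1.0

1.0


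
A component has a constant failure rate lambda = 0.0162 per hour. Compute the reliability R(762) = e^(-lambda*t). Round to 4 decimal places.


lambda = 0.0162
t = 762
lambda * t = 12.3444
R(t) = e^(-12.3444)
R(t) = 0.0

0.0


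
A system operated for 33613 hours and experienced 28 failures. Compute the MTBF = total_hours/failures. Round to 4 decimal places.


total_hours = 33613
failures = 28
MTBF = 33613 / 28
MTBF = 1200.4643

1200.4643


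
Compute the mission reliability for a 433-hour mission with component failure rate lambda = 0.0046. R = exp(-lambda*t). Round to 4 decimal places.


lambda = 0.0046
mission_time = 433
lambda * t = 0.0046 * 433 = 1.9918
R = exp(-1.9918)
R = 0.1364

0.1364


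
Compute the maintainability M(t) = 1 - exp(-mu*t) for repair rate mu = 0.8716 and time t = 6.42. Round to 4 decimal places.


mu = 0.8716, t = 6.42
mu * t = 0.8716 * 6.42 = 5.5957
exp(-5.5957) = 0.0037
M(t) = 1 - 0.0037
M(t) = 0.9963

0.9963


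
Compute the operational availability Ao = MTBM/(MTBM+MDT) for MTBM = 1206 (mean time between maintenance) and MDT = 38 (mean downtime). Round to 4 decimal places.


MTBM = 1206
MDT = 38
MTBM + MDT = 1244
Ao = 1206 / 1244
Ao = 0.9695

0.9695


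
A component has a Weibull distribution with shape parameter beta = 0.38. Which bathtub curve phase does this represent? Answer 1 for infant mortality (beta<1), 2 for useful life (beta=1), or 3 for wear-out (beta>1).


beta = 0.38
Compare beta to 1:
beta < 1 => infant mortality (phase 1)
beta = 1 => useful life (phase 2)
beta > 1 => wear-out (phase 3)
Since beta = 0.38, this is infant mortality (decreasing failure rate)
Phase = 1

1


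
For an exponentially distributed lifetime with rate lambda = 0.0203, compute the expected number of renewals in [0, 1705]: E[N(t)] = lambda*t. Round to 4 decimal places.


lambda = 0.0203
t = 1705
E[N(t)] = lambda * t
E[N(t)] = 0.0203 * 1705
E[N(t)] = 34.6115

34.6115


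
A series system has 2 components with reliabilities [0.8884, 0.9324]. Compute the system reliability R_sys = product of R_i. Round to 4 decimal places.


Components: [0.8884, 0.9324]
After component 1 (R=0.8884): product = 0.8884
After component 2 (R=0.9324): product = 0.8283
R_sys = 0.8283

0.8283


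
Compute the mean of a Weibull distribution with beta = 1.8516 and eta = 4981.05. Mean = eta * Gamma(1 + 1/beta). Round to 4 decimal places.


beta = 1.8516, eta = 4981.05
1/beta = 0.5401
1 + 1/beta = 1.5401
Gamma(1.5401) = 0.8882
Mean = 4981.05 * 0.8882
Mean = 4424.0811

4424.0811


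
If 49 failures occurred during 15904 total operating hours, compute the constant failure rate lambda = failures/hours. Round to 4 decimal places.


failures = 49
total_hours = 15904
lambda = 49 / 15904
lambda = 0.0031

0.0031


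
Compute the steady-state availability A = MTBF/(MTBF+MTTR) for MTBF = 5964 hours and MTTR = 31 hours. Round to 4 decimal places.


MTBF = 5964
MTTR = 31
MTBF + MTTR = 5995
A = 5964 / 5995
A = 0.9948

0.9948


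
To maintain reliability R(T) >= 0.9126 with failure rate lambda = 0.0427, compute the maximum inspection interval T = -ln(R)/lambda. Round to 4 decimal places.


R_target = 0.9126
lambda = 0.0427
-ln(0.9126) = 0.0915
T = 0.0915 / 0.0427
T = 2.1419

2.1419


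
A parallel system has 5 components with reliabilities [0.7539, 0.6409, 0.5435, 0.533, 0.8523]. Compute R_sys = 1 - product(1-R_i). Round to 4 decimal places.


Components: [0.7539, 0.6409, 0.5435, 0.533, 0.8523]
(1 - 0.7539) = 0.2461, running product = 0.2461
(1 - 0.6409) = 0.3591, running product = 0.0884
(1 - 0.5435) = 0.4565, running product = 0.0403
(1 - 0.533) = 0.467, running product = 0.0188
(1 - 0.8523) = 0.1477, running product = 0.0028
Product of (1-R_i) = 0.0028
R_sys = 1 - 0.0028 = 0.9972

0.9972


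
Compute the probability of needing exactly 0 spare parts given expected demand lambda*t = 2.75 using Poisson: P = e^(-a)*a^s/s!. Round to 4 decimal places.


a = 2.75, s = 0
e^(-a) = e^(-2.75) = 0.0639
a^s = 2.75^0 = 1.0
s! = 1
P = 0.0639 * 1.0 / 1
P = 0.0639

0.0639


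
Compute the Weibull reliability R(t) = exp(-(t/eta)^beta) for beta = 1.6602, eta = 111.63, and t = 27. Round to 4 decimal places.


beta = 1.6602, eta = 111.63, t = 27
t/eta = 27 / 111.63 = 0.2419
(t/eta)^beta = 0.2419^1.6602 = 0.0948
R(t) = exp(-0.0948)
R(t) = 0.9096

0.9096


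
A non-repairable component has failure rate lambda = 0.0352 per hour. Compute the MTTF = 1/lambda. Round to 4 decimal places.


lambda = 0.0352
MTTF = 1 / 0.0352
MTTF = 28.4091

28.4091


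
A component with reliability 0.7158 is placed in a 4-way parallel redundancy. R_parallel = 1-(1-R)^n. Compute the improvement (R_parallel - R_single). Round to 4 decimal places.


R_single = 0.7158, n = 4
1 - R_single = 0.2842
(1 - R_single)^n = 0.2842^4 = 0.0065
R_parallel = 1 - 0.0065 = 0.9935
Improvement = 0.9935 - 0.7158
Improvement = 0.2777

0.2777


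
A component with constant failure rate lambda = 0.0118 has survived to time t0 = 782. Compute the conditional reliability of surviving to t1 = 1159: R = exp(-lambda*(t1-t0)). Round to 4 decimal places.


lambda = 0.0118
t0 = 782, t1 = 1159
t1 - t0 = 377
lambda * (t1-t0) = 0.0118 * 377 = 4.4486
R = exp(-4.4486)
R = 0.0117

0.0117


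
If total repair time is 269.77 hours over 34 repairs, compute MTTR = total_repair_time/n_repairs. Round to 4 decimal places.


total_repair_time = 269.77
n_repairs = 34
MTTR = 269.77 / 34
MTTR = 7.9344

7.9344


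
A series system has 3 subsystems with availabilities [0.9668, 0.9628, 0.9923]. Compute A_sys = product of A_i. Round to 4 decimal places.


Subsystems: [0.9668, 0.9628, 0.9923]
After subsystem 1 (A=0.9668): product = 0.9668
After subsystem 2 (A=0.9628): product = 0.9308
After subsystem 3 (A=0.9923): product = 0.9237
A_sys = 0.9237

0.9237


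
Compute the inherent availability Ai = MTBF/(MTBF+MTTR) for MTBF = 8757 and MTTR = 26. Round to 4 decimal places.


MTBF = 8757
MTTR = 26
MTBF + MTTR = 8783
Ai = 8757 / 8783
Ai = 0.997

0.997


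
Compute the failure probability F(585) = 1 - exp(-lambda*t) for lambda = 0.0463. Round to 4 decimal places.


lambda = 0.0463, t = 585
lambda * t = 27.0855
exp(-27.0855) = 0.0
F(t) = 1 - 0.0
F(t) = 1.0

1.0


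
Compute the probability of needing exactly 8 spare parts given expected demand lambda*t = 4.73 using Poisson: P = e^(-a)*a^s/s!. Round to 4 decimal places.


a = 4.73, s = 8
e^(-a) = e^(-4.73) = 0.0088
a^s = 4.73^8 = 250546.9532
s! = 40320
P = 0.0088 * 250546.9532 / 40320
P = 0.0548

0.0548


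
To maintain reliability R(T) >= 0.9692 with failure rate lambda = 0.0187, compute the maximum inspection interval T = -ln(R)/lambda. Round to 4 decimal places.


R_target = 0.9692
lambda = 0.0187
-ln(0.9692) = 0.0313
T = 0.0313 / 0.0187
T = 1.673

1.673


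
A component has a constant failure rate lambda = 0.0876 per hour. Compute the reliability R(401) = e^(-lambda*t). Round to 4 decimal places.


lambda = 0.0876
t = 401
lambda * t = 35.1276
R(t) = e^(-35.1276)
R(t) = 0.0

0.0


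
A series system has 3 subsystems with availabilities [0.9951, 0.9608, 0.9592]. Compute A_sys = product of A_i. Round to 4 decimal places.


Subsystems: [0.9951, 0.9608, 0.9592]
After subsystem 1 (A=0.9951): product = 0.9951
After subsystem 2 (A=0.9608): product = 0.9561
After subsystem 3 (A=0.9592): product = 0.9171
A_sys = 0.9171

0.9171


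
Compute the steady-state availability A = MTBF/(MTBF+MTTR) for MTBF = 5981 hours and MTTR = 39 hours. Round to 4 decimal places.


MTBF = 5981
MTTR = 39
MTBF + MTTR = 6020
A = 5981 / 6020
A = 0.9935

0.9935


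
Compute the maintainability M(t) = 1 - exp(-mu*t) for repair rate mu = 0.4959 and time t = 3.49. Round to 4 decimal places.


mu = 0.4959, t = 3.49
mu * t = 0.4959 * 3.49 = 1.7307
exp(-1.7307) = 0.1772
M(t) = 1 - 0.1772
M(t) = 0.8228

0.8228


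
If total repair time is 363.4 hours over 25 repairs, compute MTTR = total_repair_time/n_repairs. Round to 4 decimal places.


total_repair_time = 363.4
n_repairs = 25
MTTR = 363.4 / 25
MTTR = 14.536

14.536


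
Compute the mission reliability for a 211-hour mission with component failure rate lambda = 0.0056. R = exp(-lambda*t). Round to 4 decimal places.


lambda = 0.0056
mission_time = 211
lambda * t = 0.0056 * 211 = 1.1816
R = exp(-1.1816)
R = 0.3068

0.3068


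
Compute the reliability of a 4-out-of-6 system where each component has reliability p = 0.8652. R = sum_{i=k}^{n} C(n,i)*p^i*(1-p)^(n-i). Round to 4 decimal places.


k = 4, n = 6, p = 0.8652
i=4: C(6,4)=15 * 0.8652^4 * 0.1348^2 = 0.1527
i=5: C(6,5)=6 * 0.8652^5 * 0.1348^1 = 0.3921
i=6: C(6,6)=1 * 0.8652^6 * 0.1348^0 = 0.4195
R = sum of terms = 0.9643

0.9643


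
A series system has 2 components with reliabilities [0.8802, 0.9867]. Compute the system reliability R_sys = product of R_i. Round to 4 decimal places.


Components: [0.8802, 0.9867]
After component 1 (R=0.8802): product = 0.8802
After component 2 (R=0.9867): product = 0.8685
R_sys = 0.8685

0.8685


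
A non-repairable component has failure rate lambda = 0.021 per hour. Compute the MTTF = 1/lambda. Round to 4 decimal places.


lambda = 0.021
MTTF = 1 / 0.021
MTTF = 47.619

47.619


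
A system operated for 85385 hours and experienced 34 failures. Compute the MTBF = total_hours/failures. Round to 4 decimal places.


total_hours = 85385
failures = 34
MTBF = 85385 / 34
MTBF = 2511.3235

2511.3235


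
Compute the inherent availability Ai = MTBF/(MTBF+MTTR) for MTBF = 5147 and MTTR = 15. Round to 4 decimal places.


MTBF = 5147
MTTR = 15
MTBF + MTTR = 5162
Ai = 5147 / 5162
Ai = 0.9971

0.9971


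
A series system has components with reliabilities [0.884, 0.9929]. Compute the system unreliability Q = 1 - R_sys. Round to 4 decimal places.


Components: [0.884, 0.9929]
After component 1: product = 0.884
After component 2: product = 0.8777
R_sys = 0.8777
Q = 1 - 0.8777 = 0.1223

0.1223


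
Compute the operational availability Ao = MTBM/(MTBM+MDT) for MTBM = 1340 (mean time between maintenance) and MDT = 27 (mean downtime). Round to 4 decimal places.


MTBM = 1340
MDT = 27
MTBM + MDT = 1367
Ao = 1340 / 1367
Ao = 0.9802

0.9802


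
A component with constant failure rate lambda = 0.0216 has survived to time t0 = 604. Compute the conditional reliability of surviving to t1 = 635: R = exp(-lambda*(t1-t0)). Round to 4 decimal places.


lambda = 0.0216
t0 = 604, t1 = 635
t1 - t0 = 31
lambda * (t1-t0) = 0.0216 * 31 = 0.6696
R = exp(-0.6696)
R = 0.5119

0.5119


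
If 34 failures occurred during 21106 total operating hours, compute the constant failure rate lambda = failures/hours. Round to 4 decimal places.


failures = 34
total_hours = 21106
lambda = 34 / 21106
lambda = 0.0016

0.0016


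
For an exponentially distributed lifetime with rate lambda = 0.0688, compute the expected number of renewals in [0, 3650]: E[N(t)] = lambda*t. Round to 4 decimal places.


lambda = 0.0688
t = 3650
E[N(t)] = lambda * t
E[N(t)] = 0.0688 * 3650
E[N(t)] = 251.12

251.12


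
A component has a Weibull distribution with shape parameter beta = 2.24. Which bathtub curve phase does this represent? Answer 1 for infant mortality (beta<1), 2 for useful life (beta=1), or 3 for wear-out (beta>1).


beta = 2.24
Compare beta to 1:
beta < 1 => infant mortality (phase 1)
beta = 1 => useful life (phase 2)
beta > 1 => wear-out (phase 3)
Since beta = 2.24, this is wear-out (increasing failure rate)
Phase = 3

3


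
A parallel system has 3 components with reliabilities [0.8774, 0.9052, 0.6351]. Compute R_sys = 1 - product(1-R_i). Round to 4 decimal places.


Components: [0.8774, 0.9052, 0.6351]
(1 - 0.8774) = 0.1226, running product = 0.1226
(1 - 0.9052) = 0.0948, running product = 0.0116
(1 - 0.6351) = 0.3649, running product = 0.0042
Product of (1-R_i) = 0.0042
R_sys = 1 - 0.0042 = 0.9958

0.9958


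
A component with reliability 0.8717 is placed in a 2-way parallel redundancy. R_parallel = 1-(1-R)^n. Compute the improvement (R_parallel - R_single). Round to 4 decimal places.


R_single = 0.8717, n = 2
1 - R_single = 0.1283
(1 - R_single)^n = 0.1283^2 = 0.0165
R_parallel = 1 - 0.0165 = 0.9835
Improvement = 0.9835 - 0.8717
Improvement = 0.1118

0.1118
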